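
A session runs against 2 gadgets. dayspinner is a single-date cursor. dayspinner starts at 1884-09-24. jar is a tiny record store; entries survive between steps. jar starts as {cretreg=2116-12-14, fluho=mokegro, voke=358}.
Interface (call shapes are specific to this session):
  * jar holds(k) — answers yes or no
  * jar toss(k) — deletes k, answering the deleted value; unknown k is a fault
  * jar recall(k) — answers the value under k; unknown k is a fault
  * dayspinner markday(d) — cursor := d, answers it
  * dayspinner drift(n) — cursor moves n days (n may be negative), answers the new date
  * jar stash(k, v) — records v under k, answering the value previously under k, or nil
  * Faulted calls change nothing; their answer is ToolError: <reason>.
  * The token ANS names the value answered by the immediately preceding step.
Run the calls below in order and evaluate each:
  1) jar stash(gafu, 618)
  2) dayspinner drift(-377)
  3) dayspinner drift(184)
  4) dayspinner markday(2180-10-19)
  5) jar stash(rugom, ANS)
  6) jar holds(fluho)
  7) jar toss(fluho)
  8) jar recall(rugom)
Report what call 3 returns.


Answer: 1884-03-15

Derivation:
→ jar stash(k→gafu, v→618)
← nil
→ dayspinner drift(n→-377)
← 1883-09-13
→ dayspinner drift(n→184)
← 1884-03-15
→ dayspinner markday(d→2180-10-19)
← 2180-10-19
→ jar stash(k→rugom, v→ANS)
← nil
→ jar holds(k→fluho)
← yes
→ jar toss(k→fluho)
← mokegro
→ jar recall(k→rugom)
← 2180-10-19


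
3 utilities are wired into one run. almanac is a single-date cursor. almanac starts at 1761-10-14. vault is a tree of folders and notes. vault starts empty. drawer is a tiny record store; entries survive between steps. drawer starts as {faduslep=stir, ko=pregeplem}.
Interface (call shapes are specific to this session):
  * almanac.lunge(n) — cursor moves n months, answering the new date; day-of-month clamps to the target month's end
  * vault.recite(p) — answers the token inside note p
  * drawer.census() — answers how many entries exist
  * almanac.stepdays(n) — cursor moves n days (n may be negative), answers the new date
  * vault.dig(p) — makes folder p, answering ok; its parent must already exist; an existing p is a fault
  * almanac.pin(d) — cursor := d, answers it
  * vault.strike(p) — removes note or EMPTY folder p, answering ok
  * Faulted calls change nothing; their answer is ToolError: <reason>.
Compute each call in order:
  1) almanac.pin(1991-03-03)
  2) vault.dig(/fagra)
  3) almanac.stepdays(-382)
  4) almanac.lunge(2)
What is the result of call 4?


% almanac.pin 1991-03-03
[out] 1991-03-03
% vault.dig /fagra
[out] ok
% almanac.stepdays -382
[out] 1990-02-14
% almanac.lunge 2
[out] 1990-04-14

Answer: 1990-04-14


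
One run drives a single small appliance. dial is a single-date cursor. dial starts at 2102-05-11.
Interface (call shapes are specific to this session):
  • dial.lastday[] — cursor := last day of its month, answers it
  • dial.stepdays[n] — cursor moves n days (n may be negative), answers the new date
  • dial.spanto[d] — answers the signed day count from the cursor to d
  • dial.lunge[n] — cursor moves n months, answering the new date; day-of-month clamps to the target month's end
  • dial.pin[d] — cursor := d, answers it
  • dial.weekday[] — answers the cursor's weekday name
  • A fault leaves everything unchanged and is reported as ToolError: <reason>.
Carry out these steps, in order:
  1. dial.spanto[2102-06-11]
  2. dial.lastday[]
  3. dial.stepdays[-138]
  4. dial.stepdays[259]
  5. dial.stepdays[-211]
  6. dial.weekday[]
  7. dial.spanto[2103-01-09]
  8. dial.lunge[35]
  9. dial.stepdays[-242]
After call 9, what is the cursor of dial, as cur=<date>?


Answer: cur=2104-06-05

Derivation:
Calling dial.spanto passing d='2102-06-11': 31.
Invoking dial.lastday, giving 2102-05-31.
Next I call dial.stepdays passing n='-138', → 2102-01-13.
Calling dial.stepdays passing n='259', yielding 2102-09-29.
Next I call dial.stepdays passing n='-211', — result: 2102-03-02.
I run dial.weekday(), and get Thursday.
I run dial.spanto passing d='2103-01-09', and get 313.
I use dial.lunge passing n='35', which returns 2105-02-02.
Now I run dial.stepdays passing n='-242', — result: 2104-06-05.


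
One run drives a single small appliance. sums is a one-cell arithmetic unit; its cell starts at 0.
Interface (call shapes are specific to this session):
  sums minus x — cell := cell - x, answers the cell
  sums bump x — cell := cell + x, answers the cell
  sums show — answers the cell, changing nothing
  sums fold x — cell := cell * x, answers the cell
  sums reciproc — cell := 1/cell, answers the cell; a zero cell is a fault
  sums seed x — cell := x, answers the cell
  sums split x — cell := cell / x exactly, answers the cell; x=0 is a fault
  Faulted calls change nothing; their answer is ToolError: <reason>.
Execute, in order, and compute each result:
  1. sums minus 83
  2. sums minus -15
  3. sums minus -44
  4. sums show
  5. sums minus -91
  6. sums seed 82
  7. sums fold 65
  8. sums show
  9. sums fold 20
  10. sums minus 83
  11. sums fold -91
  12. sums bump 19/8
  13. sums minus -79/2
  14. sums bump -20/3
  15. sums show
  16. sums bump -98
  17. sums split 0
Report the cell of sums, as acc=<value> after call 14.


% sums minus 83
[out] -83
% sums minus -15
[out] -68
% sums minus -44
[out] -24
% sums show
[out] -24
% sums minus -91
[out] 67
% sums seed 82
[out] 82
% sums fold 65
[out] 5330
% sums show
[out] 5330
% sums fold 20
[out] 106600
% sums minus 83
[out] 106517
% sums fold -91
[out] -9693047
% sums bump 19/8
[out] -77544357/8
% sums minus -79/2
[out] -77544041/8
% sums bump -20/3
[out] -232632283/24
% sums show
[out] -232632283/24
% sums bump -98
[out] -232634635/24
% sums split 0
[out] ToolError: division by zero

Answer: acc=-232632283/24


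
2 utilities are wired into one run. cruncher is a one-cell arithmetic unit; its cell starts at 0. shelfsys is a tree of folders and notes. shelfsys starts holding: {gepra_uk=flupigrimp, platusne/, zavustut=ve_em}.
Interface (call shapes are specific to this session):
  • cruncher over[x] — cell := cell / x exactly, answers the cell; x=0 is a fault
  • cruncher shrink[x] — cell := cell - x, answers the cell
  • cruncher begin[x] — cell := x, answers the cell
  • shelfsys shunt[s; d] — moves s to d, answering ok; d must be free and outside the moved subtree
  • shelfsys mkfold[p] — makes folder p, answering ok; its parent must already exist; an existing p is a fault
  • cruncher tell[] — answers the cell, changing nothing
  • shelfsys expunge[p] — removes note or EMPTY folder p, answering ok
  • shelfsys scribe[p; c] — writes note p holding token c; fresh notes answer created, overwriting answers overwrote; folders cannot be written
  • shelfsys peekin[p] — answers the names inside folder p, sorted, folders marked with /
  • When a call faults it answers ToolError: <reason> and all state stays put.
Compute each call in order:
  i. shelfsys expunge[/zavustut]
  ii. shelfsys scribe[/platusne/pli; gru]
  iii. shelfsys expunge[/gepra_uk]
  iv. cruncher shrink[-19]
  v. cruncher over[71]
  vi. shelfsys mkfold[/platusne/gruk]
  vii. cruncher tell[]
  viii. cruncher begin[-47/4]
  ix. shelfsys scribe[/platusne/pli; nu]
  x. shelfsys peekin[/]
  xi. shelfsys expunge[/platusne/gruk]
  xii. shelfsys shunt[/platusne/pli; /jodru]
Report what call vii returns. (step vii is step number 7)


Answer: 19/71

Derivation:
Now I run shelfsys expunge on p='/zavustut', yielding ok.
Invoking shelfsys scribe on p='/platusne/pli', c='gru', and see created.
I try shelfsys expunge on p='/gepra_uk', and get ok.
Using cruncher shrink on x='-19', and see 19.
I run cruncher over on x='71', → 19/71.
I run shelfsys mkfold on p='/platusne/gruk', and see ok.
Calling cruncher tell(), — result: 19/71.
Then cruncher begin on x='-47/4', and observe -47/4.
Invoking shelfsys scribe on p='/platusne/pli', c='nu', giving overwrote.
I run shelfsys peekin on p='/', and see [platusne/].
I call shelfsys expunge on p='/platusne/gruk', yielding ok.
I use shelfsys shunt on s='/platusne/pli', d='/jodru', giving ok.


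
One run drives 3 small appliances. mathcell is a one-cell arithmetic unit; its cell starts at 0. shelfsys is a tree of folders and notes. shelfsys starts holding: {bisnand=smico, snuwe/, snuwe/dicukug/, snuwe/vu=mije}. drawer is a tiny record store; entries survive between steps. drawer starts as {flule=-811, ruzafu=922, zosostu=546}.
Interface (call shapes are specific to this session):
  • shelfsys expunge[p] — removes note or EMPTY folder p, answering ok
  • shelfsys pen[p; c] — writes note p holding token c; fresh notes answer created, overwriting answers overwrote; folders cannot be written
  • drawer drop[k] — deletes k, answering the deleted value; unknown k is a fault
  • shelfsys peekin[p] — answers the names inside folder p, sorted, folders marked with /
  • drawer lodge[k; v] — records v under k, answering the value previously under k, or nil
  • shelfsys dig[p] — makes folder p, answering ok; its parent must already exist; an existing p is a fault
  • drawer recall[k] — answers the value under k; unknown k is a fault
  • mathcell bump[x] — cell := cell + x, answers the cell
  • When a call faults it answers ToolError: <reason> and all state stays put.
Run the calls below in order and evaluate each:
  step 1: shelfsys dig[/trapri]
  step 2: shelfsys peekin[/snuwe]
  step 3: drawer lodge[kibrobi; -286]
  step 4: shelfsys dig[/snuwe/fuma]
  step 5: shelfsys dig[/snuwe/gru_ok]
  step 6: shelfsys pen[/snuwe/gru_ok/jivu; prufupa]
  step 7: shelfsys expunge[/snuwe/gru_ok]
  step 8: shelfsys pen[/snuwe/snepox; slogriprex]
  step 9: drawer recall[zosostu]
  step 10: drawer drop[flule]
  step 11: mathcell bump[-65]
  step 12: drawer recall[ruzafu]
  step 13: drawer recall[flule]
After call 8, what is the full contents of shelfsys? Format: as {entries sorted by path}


CALL shelfsys dig[p: /trapri]
RET  ok
CALL shelfsys peekin[p: /snuwe]
RET  [dicukug/, vu]
CALL drawer lodge[k: kibrobi; v: -286]
RET  nil
CALL shelfsys dig[p: /snuwe/fuma]
RET  ok
CALL shelfsys dig[p: /snuwe/gru_ok]
RET  ok
CALL shelfsys pen[p: /snuwe/gru_ok/jivu; c: prufupa]
RET  created
CALL shelfsys expunge[p: /snuwe/gru_ok]
RET  ToolError: not empty
CALL shelfsys pen[p: /snuwe/snepox; c: slogriprex]
RET  created
CALL drawer recall[k: zosostu]
RET  546
CALL drawer drop[k: flule]
RET  -811
CALL mathcell bump[x: -65]
RET  -65
CALL drawer recall[k: ruzafu]
RET  922
CALL drawer recall[k: flule]
RET  ToolError: no such key flule

Answer: {bisnand=smico, snuwe/, snuwe/dicukug/, snuwe/fuma/, snuwe/gru_ok/, snuwe/gru_ok/jivu=prufupa, snuwe/snepox=slogriprex, snuwe/vu=mije, trapri/}


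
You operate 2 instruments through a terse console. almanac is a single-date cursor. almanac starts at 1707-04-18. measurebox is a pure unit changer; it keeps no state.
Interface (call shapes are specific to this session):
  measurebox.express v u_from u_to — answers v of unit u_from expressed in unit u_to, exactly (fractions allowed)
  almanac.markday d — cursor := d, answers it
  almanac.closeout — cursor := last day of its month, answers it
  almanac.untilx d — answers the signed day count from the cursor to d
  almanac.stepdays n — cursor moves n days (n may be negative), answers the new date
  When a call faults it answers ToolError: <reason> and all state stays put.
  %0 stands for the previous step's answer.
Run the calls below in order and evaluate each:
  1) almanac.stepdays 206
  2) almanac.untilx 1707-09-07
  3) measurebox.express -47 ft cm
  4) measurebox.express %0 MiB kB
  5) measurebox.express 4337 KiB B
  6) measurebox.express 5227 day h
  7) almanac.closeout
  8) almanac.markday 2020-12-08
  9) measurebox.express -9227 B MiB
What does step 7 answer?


==> almanac.stepdays(n='206')
<== 1707-11-10
==> almanac.untilx(d='1707-09-07')
<== -64
==> measurebox.express(v='-47', u_from='ft', u_to='cm')
<== -35814/25
==> measurebox.express(v='%0', u_from='MiB', u_to='kB')
<== -4694212608/3125
==> measurebox.express(v='4337', u_from='KiB', u_to='B')
<== 4441088
==> measurebox.express(v='5227', u_from='day', u_to='h')
<== 125448
==> almanac.closeout()
<== 1707-11-30
==> almanac.markday(d='2020-12-08')
<== 2020-12-08
==> measurebox.express(v='-9227', u_from='B', u_to='MiB')
<== -9227/1048576

Answer: 1707-11-30


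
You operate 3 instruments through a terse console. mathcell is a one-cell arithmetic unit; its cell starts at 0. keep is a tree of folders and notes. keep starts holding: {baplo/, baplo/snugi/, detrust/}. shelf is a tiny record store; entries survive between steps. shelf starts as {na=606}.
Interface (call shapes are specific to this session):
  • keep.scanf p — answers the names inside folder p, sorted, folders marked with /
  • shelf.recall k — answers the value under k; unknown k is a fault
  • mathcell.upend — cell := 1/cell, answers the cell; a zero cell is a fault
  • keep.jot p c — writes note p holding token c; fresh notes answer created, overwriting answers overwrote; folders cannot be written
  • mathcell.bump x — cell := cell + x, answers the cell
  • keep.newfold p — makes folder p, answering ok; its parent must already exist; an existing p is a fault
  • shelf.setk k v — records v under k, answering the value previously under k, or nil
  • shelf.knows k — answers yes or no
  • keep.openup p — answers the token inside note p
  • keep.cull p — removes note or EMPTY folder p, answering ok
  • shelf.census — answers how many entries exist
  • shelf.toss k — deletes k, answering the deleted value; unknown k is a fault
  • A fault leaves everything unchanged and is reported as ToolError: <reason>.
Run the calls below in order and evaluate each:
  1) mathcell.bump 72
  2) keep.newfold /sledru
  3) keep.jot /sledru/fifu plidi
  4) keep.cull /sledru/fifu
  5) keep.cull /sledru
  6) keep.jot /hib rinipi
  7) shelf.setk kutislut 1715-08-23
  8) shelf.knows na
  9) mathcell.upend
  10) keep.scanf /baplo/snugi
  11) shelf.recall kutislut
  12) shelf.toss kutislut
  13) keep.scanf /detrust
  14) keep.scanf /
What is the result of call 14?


Answer: [baplo/, detrust/, hib]

Derivation:
>> mathcell.bump(72)
<< 72
>> keep.newfold(/sledru)
<< ok
>> keep.jot(/sledru/fifu, plidi)
<< created
>> keep.cull(/sledru/fifu)
<< ok
>> keep.cull(/sledru)
<< ok
>> keep.jot(/hib, rinipi)
<< created
>> shelf.setk(kutislut, 1715-08-23)
<< nil
>> shelf.knows(na)
<< yes
>> mathcell.upend()
<< 1/72
>> keep.scanf(/baplo/snugi)
<< []
>> shelf.recall(kutislut)
<< 1715-08-23
>> shelf.toss(kutislut)
<< 1715-08-23
>> keep.scanf(/detrust)
<< []
>> keep.scanf(/)
<< [baplo/, detrust/, hib]


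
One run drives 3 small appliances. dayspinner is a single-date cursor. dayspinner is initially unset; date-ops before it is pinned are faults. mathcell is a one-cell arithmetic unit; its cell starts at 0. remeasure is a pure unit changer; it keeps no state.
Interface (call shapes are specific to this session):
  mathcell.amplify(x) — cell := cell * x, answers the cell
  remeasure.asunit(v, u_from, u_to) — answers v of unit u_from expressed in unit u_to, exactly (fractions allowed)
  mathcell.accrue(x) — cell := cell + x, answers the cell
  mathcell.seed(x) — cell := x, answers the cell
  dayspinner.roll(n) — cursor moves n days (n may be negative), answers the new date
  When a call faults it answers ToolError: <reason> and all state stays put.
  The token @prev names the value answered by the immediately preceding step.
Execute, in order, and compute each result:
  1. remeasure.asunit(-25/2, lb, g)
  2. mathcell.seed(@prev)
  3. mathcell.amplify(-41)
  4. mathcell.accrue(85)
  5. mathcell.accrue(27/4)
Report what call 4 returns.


>> remeasure.asunit(v='-25/2', u_from='lb', u_to='g')
<< -45359237/8000
>> mathcell.seed(x='@prev')
<< -45359237/8000
>> mathcell.amplify(x='-41')
<< 1859728717/8000
>> mathcell.accrue(x='85')
<< 1860408717/8000
>> mathcell.accrue(x='27/4')
<< 1860462717/8000

Answer: 1860408717/8000


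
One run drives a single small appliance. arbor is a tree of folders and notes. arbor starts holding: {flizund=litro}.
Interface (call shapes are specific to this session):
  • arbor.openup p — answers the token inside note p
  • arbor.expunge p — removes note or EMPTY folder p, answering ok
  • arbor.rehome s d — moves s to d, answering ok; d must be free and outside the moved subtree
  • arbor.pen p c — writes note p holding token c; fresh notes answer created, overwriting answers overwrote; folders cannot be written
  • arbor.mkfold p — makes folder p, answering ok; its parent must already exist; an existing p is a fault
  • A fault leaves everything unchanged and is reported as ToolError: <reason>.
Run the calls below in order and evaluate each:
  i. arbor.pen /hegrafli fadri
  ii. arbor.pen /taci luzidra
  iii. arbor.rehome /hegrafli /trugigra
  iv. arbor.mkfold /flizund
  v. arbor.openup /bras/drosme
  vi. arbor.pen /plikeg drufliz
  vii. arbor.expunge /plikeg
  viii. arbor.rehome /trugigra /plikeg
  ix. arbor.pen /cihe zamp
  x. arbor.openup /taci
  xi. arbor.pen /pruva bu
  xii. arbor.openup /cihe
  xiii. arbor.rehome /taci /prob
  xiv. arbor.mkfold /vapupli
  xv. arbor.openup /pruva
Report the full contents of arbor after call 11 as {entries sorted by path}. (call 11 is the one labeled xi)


I use arbor.pen with p→/hegrafli, c→fadri, — result: created.
I try arbor.pen with p→/taci, c→luzidra, — result: created.
Next I call arbor.rehome with s→/hegrafli, d→/trugigra, — result: ok.
Next I call arbor.mkfold with p→/flizund, giving ToolError: exists.
Next I call arbor.openup with p→/bras/drosme, and observe ToolError: not found.
I run arbor.pen with p→/plikeg, c→drufliz, yielding created.
I invoke arbor.expunge with p→/plikeg, yielding ok.
Invoking arbor.rehome with s→/trugigra, d→/plikeg, which returns ok.
Next I call arbor.pen with p→/cihe, c→zamp, giving created.
I run arbor.openup with p→/taci: luzidra.
Now I run arbor.pen with p→/pruva, c→bu, and observe created.
I invoke arbor.openup with p→/cihe: zamp.
I try arbor.rehome with s→/taci, d→/prob, → ok.
Now I run arbor.mkfold with p→/vapupli, — result: ok.
I call arbor.openup with p→/pruva: bu.

Answer: {cihe=zamp, flizund=litro, plikeg=fadri, pruva=bu, taci=luzidra}


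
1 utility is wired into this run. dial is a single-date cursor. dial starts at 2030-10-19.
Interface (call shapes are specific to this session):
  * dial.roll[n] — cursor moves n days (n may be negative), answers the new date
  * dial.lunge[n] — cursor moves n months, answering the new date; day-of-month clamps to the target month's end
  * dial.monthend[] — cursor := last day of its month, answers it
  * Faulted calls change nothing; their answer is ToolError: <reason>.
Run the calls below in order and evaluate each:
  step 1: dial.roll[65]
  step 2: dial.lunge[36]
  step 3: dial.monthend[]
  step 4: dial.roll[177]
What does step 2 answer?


-- 1. dial.roll(n: 65) : 2030-12-23
-- 2. dial.lunge(n: 36) : 2033-12-23
-- 3. dial.monthend() : 2033-12-31
-- 4. dial.roll(n: 177) : 2034-06-26

Answer: 2033-12-23


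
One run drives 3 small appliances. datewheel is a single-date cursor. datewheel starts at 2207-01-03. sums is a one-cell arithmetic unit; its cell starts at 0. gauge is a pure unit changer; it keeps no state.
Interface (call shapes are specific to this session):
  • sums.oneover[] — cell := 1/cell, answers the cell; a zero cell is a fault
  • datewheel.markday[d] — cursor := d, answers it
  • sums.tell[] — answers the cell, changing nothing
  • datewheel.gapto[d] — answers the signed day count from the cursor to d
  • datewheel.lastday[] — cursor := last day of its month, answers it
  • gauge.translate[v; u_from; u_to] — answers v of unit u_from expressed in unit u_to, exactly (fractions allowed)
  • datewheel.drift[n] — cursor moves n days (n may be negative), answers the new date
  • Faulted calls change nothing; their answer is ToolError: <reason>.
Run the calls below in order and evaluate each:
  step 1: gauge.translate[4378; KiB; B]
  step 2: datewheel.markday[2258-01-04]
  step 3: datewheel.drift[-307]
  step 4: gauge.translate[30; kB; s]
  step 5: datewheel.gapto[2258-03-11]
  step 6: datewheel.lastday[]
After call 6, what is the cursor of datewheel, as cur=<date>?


==> translate(4378, KiB, B)
<== 4483072
==> markday(2258-01-04)
<== 2258-01-04
==> drift(-307)
<== 2257-03-03
==> translate(30, kB, s)
<== ToolError: incompatible units
==> gapto(2258-03-11)
<== 373
==> lastday()
<== 2257-03-31

Answer: cur=2257-03-31


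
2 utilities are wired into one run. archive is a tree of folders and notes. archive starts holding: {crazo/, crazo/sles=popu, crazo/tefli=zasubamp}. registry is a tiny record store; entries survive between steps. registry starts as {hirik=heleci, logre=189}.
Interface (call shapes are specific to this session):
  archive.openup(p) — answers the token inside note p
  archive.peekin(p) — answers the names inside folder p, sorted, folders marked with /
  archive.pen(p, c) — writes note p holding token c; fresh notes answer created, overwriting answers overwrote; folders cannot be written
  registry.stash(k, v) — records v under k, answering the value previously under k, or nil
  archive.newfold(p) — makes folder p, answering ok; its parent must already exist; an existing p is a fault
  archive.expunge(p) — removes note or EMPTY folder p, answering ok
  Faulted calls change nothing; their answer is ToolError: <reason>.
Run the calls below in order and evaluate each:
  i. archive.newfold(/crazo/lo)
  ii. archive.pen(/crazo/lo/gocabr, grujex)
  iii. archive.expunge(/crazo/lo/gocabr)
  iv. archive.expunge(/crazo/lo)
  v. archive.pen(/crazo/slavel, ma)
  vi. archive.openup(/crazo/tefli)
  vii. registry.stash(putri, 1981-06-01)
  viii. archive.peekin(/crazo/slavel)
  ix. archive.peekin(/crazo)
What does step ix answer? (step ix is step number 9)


Invoking newfold using /crazo/lo: ok.
I run pen using /crazo/lo/gocabr, grujex, and see created.
I call expunge using /crazo/lo/gocabr, and see ok.
I call expunge using /crazo/lo, yielding ok.
I try pen using /crazo/slavel, ma, and observe created.
Next I call openup using /crazo/tefli: zasubamp.
Now I run stash using putri, 1981-06-01, and see nil.
Next I call peekin using /crazo/slavel, yielding ToolError: not a directory.
I try peekin using /crazo, which returns [slavel, sles, tefli].

Answer: [slavel, sles, tefli]


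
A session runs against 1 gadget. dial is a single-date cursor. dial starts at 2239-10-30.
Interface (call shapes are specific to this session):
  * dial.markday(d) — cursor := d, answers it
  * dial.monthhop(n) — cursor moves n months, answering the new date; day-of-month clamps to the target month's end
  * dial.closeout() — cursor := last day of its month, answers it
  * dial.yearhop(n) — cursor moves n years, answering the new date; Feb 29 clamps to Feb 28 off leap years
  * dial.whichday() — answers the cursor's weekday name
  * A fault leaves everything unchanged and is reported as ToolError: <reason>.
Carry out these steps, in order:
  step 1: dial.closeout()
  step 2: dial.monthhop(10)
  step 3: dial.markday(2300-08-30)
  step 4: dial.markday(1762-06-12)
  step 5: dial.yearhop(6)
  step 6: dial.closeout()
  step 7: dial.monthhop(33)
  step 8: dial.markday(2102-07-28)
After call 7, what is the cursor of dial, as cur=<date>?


> dial.closeout
  2239-10-31
> dial.monthhop n: 10
  2240-08-31
> dial.markday d: 2300-08-30
  2300-08-30
> dial.markday d: 1762-06-12
  1762-06-12
> dial.yearhop n: 6
  1768-06-12
> dial.closeout
  1768-06-30
> dial.monthhop n: 33
  1771-03-30
> dial.markday d: 2102-07-28
  2102-07-28

Answer: cur=1771-03-30


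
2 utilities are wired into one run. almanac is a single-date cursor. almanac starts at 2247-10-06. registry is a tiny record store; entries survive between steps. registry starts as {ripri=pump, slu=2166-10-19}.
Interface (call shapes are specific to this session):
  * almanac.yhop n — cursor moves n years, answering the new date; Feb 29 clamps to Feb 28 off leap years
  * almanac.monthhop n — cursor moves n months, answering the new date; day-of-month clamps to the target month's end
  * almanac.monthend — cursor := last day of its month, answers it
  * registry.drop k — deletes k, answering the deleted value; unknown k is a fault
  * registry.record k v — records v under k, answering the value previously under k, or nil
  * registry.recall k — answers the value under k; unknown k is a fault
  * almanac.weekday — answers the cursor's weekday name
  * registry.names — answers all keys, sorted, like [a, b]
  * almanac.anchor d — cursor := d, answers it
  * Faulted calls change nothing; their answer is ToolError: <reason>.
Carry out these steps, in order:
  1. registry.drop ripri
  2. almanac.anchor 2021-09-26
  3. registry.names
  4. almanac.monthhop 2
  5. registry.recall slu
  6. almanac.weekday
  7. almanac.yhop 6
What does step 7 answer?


Now I run drop passing ripri, → pump.
Next I call anchor passing 2021-09-26, → 2021-09-26.
I call names, and see [slu].
I use monthhop passing 2, → 2021-11-26.
I call recall passing slu, and get 2166-10-19.
Invoking weekday, yielding Friday.
Then yhop passing 6, yielding 2027-11-26.

Answer: 2027-11-26


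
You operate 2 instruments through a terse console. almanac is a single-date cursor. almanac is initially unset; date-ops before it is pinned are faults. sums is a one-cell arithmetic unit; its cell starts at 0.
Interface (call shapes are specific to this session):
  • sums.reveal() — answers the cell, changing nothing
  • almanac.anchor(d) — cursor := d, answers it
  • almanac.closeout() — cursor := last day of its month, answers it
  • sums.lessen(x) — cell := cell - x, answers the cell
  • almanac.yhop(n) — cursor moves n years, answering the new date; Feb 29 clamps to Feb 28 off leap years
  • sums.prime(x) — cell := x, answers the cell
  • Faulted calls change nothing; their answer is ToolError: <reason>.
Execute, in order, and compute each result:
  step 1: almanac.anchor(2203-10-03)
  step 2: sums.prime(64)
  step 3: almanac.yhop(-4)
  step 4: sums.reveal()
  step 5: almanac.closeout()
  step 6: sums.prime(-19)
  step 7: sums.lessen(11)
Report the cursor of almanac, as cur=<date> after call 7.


-> anchor(d='2203-10-03')
<- 2203-10-03
-> prime(x='64')
<- 64
-> yhop(n='-4')
<- 2199-10-03
-> reveal()
<- 64
-> closeout()
<- 2199-10-31
-> prime(x='-19')
<- -19
-> lessen(x='11')
<- -30

Answer: cur=2199-10-31


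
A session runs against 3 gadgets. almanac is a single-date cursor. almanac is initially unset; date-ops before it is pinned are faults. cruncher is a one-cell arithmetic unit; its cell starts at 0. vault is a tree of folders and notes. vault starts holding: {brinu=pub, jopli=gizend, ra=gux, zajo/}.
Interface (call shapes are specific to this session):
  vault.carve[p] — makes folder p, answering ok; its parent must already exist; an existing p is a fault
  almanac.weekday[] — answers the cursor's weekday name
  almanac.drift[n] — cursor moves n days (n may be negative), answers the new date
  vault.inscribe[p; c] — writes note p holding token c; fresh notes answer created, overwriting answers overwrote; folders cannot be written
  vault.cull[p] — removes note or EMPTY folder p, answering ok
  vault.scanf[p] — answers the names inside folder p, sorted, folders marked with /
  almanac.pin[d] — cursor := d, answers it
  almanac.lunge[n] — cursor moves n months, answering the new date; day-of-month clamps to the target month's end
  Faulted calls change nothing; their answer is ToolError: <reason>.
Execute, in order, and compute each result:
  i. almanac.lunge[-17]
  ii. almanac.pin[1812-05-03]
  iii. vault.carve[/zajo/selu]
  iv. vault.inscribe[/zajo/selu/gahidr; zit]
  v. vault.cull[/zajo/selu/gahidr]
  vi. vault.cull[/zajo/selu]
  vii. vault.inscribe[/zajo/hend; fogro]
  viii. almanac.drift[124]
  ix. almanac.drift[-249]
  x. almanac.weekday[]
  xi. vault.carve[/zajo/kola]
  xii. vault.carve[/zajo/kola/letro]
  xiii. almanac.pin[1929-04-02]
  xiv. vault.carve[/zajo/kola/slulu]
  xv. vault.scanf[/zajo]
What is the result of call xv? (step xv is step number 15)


Answer: [hend, kola/]

Derivation:
→ lunge(n='-17')
← ToolError: no date set
→ pin(d='1812-05-03')
← 1812-05-03
→ carve(p='/zajo/selu')
← ok
→ inscribe(p='/zajo/selu/gahidr', c='zit')
← created
→ cull(p='/zajo/selu/gahidr')
← ok
→ cull(p='/zajo/selu')
← ok
→ inscribe(p='/zajo/hend', c='fogro')
← created
→ drift(n='124')
← 1812-09-04
→ drift(n='-249')
← 1811-12-30
→ weekday()
← Monday
→ carve(p='/zajo/kola')
← ok
→ carve(p='/zajo/kola/letro')
← ok
→ pin(d='1929-04-02')
← 1929-04-02
→ carve(p='/zajo/kola/slulu')
← ok
→ scanf(p='/zajo')
← [hend, kola/]


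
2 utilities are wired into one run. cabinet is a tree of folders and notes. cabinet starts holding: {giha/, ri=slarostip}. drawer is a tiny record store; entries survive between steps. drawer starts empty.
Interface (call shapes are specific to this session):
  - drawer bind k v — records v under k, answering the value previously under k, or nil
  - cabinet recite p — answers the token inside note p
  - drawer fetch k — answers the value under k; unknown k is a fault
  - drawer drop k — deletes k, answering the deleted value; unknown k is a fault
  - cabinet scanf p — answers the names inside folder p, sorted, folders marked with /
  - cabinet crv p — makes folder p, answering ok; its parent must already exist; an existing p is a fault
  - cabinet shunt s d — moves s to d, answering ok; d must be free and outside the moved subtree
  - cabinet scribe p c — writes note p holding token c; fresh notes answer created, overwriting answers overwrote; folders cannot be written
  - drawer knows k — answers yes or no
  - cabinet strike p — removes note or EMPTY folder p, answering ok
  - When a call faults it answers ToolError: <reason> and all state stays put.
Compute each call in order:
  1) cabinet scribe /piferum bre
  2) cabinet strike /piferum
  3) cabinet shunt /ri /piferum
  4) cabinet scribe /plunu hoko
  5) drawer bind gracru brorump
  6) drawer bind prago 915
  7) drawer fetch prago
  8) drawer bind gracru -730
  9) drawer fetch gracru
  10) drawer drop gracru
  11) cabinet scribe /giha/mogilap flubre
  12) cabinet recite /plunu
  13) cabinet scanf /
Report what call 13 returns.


CALL cabinet scribe[p: /piferum; c: bre]
RET  created
CALL cabinet strike[p: /piferum]
RET  ok
CALL cabinet shunt[s: /ri; d: /piferum]
RET  ok
CALL cabinet scribe[p: /plunu; c: hoko]
RET  created
CALL drawer bind[k: gracru; v: brorump]
RET  nil
CALL drawer bind[k: prago; v: 915]
RET  nil
CALL drawer fetch[k: prago]
RET  915
CALL drawer bind[k: gracru; v: -730]
RET  brorump
CALL drawer fetch[k: gracru]
RET  -730
CALL drawer drop[k: gracru]
RET  -730
CALL cabinet scribe[p: /giha/mogilap; c: flubre]
RET  created
CALL cabinet recite[p: /plunu]
RET  hoko
CALL cabinet scanf[p: /]
RET  [giha/, piferum, plunu]

Answer: [giha/, piferum, plunu]


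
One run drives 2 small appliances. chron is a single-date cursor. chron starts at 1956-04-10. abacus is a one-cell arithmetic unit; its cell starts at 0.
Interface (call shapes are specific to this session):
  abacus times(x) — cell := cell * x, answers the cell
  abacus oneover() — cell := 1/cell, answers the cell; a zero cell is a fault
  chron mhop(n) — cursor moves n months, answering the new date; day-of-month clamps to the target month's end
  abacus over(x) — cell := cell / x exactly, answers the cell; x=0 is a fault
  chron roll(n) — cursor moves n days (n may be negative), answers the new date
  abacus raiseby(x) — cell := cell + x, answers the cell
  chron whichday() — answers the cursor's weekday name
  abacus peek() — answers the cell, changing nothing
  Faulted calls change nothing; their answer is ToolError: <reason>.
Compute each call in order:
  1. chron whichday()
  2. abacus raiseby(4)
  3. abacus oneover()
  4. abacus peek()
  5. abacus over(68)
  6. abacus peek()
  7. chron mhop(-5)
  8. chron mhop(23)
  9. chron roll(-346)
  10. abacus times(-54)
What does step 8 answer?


Answer: 1957-10-10

Derivation:
Invoking chron whichday(), giving Tuesday.
Invoking abacus raiseby with x: 4, which returns 4.
Invoking abacus oneover, → 1/4.
I use abacus peek, giving 1/4.
Next I call abacus over with x: 68, giving 1/272.
I run abacus peek(), giving 1/272.
I try chron mhop with n: -5, and see 1955-11-10.
I run chron mhop with n: 23: 1957-10-10.
Next I call chron roll with n: -346, → 1956-10-29.
I try abacus times with x: -54, and see -27/136.


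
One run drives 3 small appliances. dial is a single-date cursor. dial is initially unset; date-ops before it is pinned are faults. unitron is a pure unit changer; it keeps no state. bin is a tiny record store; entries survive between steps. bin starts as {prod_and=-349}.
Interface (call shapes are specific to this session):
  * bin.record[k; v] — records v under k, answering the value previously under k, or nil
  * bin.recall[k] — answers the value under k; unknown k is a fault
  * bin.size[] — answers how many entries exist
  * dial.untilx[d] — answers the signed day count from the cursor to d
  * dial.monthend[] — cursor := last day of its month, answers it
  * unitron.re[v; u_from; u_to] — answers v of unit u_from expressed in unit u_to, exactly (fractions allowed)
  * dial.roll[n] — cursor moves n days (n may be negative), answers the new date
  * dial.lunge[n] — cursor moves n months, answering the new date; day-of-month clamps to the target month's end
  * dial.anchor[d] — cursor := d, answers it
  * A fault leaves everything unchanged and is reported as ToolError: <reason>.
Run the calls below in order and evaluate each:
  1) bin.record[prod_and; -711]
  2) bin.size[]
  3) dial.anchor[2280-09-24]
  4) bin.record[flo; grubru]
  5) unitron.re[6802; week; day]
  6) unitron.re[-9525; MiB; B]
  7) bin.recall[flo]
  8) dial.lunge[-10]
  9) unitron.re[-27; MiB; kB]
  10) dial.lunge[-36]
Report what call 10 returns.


Answer: 2276-11-24

Derivation:
→ record(prod_and, -711)
← -349
→ size()
← 1
→ anchor(2280-09-24)
← 2280-09-24
→ record(flo, grubru)
← nil
→ re(6802, week, day)
← 47614
→ re(-9525, MiB, B)
← -9987686400
→ recall(flo)
← grubru
→ lunge(-10)
← 2279-11-24
→ re(-27, MiB, kB)
← -3538944/125
→ lunge(-36)
← 2276-11-24


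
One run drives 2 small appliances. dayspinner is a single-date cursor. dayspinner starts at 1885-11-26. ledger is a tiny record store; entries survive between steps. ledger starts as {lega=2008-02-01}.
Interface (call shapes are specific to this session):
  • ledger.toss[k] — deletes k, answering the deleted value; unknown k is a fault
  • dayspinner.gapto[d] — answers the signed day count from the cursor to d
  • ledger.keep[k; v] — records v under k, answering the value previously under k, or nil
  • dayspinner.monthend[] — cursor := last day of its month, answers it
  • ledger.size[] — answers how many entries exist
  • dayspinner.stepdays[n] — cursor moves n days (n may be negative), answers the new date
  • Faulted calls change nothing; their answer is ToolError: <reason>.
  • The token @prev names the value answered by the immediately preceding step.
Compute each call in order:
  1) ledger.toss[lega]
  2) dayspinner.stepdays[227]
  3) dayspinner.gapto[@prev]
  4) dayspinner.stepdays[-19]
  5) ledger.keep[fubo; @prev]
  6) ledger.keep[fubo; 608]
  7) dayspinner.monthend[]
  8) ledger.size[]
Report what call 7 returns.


Answer: 1886-06-30

Derivation:
> ledger.toss k: lega
= 2008-02-01
> dayspinner.stepdays n: 227
= 1886-07-11
> dayspinner.gapto d: @prev
= 0
> dayspinner.stepdays n: -19
= 1886-06-22
> ledger.keep k: fubo v: @prev
= nil
> ledger.keep k: fubo v: 608
= 1886-06-22
> dayspinner.monthend
= 1886-06-30
> ledger.size
= 1


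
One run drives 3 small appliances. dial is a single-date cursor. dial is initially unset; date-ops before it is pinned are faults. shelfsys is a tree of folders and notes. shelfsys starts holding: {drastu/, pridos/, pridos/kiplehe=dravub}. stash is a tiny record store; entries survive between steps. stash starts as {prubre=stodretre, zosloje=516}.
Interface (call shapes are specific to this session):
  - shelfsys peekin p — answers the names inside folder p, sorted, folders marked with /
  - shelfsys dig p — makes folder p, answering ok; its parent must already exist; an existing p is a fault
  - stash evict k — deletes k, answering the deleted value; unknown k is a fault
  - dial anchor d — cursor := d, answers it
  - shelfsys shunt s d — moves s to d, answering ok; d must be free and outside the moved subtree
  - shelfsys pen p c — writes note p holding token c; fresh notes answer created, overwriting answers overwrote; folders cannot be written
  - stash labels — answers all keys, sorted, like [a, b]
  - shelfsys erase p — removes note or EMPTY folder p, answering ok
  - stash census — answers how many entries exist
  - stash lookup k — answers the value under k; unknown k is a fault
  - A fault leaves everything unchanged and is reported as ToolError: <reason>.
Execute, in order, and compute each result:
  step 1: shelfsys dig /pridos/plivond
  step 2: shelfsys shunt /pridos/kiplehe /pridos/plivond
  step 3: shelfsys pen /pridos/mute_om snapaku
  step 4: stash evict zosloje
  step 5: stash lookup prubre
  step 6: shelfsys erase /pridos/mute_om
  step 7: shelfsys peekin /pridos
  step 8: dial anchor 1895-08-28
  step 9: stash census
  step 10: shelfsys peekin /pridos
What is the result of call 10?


~$ shelfsys dig p=/pridos/plivond
[out] ok
~$ shelfsys shunt s=/pridos/kiplehe d=/pridos/plivond
[out] ToolError: exists
~$ shelfsys pen p=/pridos/mute_om c=snapaku
[out] created
~$ stash evict k=zosloje
[out] 516
~$ stash lookup k=prubre
[out] stodretre
~$ shelfsys erase p=/pridos/mute_om
[out] ok
~$ shelfsys peekin p=/pridos
[out] [kiplehe, plivond/]
~$ dial anchor d=1895-08-28
[out] 1895-08-28
~$ stash census
[out] 1
~$ shelfsys peekin p=/pridos
[out] [kiplehe, plivond/]

Answer: [kiplehe, plivond/]


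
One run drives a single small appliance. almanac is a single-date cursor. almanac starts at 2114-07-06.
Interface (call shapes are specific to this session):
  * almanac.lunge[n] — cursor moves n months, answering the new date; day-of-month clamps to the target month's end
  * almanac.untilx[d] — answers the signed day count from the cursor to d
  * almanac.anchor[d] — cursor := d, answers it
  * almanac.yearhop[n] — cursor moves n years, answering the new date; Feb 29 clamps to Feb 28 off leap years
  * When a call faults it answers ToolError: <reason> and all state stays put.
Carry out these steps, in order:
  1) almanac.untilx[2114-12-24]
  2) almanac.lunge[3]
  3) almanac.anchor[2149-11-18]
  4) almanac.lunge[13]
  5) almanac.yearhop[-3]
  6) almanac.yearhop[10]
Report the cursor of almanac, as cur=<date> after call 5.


Answer: cur=2147-12-18

Derivation:
> almanac.untilx d→2114-12-24
[out] 171
> almanac.lunge n→3
[out] 2114-10-06
> almanac.anchor d→2149-11-18
[out] 2149-11-18
> almanac.lunge n→13
[out] 2150-12-18
> almanac.yearhop n→-3
[out] 2147-12-18
> almanac.yearhop n→10
[out] 2157-12-18


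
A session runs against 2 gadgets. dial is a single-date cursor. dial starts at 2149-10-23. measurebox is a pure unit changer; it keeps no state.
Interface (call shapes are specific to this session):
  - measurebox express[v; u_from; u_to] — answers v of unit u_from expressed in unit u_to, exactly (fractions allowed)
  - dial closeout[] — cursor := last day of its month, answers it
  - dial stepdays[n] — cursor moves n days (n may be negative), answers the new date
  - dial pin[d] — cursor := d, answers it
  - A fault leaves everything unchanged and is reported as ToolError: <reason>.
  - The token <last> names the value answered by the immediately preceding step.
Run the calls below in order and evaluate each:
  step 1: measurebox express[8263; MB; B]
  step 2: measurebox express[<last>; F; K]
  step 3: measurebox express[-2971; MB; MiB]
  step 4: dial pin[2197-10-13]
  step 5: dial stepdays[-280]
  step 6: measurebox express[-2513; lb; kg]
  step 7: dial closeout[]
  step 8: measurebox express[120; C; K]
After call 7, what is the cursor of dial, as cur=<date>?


Answer: cur=2197-01-31

Derivation:
I use measurebox express(v='8263', u_from='MB', u_to='B'), giving 8263000000.
Calling measurebox express(v='<last>', u_from='F', u_to='K'), and see 826300045967/180.
Calling measurebox express(v='-2971', u_from='MB', u_to='MiB'), and observe -46421875/16384.
Next I call dial pin(d='2197-10-13'), and see 2197-10-13.
I use dial stepdays(n='-280'), yielding 2197-01-06.
I call measurebox express(v='-2513', u_from='lb', u_to='kg'), and see -113987762581/100000000.
I invoke dial closeout, which returns 2197-01-31.
Calling measurebox express(v='120', u_from='C', u_to='K'), and observe 7863/20.
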